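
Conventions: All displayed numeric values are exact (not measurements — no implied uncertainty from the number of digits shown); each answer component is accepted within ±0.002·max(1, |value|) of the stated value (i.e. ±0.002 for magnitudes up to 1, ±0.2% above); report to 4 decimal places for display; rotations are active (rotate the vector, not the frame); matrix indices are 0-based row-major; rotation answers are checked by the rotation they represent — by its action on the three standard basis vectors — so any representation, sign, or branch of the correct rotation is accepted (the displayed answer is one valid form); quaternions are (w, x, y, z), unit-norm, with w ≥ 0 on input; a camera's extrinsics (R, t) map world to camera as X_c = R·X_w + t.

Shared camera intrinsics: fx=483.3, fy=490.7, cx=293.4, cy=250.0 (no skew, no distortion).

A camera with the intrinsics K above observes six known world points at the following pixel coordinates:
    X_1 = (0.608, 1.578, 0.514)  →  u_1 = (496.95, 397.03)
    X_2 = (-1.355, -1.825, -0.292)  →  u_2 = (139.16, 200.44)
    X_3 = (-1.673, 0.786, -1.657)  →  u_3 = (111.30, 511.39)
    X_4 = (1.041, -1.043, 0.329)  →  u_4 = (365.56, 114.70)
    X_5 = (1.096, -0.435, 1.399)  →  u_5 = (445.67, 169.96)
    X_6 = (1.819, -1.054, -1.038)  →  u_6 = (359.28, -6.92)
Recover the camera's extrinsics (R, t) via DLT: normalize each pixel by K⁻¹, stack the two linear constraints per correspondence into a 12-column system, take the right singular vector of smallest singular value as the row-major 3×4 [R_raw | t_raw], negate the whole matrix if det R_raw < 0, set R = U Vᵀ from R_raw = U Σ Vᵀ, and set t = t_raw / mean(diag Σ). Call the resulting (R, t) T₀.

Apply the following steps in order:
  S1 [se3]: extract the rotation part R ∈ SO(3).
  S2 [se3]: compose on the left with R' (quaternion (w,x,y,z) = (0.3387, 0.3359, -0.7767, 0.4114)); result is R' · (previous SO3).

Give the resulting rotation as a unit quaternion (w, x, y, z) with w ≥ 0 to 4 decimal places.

rotation (quat) = (0.6678, 0.3856, -0.5270, 0.3572)

source (pnp_recover): camera pose = R=[0.6656 0.4838 0.5683; -0.5237 0.8453 -0.1062; -0.5317 -0.2269 0.8160], t=(0.2699, 0.2700, 4.3697)
after S1 (rot_of_se3): [0.6656 0.4838 0.5683; -0.5237 0.8453 -0.1062; -0.5317 -0.2269 0.8160]
after S2 (compose_so3): [0.1893 -0.8835 -0.4285; 0.0707 0.4475 -0.8915; 0.9794 0.1384 0.1471]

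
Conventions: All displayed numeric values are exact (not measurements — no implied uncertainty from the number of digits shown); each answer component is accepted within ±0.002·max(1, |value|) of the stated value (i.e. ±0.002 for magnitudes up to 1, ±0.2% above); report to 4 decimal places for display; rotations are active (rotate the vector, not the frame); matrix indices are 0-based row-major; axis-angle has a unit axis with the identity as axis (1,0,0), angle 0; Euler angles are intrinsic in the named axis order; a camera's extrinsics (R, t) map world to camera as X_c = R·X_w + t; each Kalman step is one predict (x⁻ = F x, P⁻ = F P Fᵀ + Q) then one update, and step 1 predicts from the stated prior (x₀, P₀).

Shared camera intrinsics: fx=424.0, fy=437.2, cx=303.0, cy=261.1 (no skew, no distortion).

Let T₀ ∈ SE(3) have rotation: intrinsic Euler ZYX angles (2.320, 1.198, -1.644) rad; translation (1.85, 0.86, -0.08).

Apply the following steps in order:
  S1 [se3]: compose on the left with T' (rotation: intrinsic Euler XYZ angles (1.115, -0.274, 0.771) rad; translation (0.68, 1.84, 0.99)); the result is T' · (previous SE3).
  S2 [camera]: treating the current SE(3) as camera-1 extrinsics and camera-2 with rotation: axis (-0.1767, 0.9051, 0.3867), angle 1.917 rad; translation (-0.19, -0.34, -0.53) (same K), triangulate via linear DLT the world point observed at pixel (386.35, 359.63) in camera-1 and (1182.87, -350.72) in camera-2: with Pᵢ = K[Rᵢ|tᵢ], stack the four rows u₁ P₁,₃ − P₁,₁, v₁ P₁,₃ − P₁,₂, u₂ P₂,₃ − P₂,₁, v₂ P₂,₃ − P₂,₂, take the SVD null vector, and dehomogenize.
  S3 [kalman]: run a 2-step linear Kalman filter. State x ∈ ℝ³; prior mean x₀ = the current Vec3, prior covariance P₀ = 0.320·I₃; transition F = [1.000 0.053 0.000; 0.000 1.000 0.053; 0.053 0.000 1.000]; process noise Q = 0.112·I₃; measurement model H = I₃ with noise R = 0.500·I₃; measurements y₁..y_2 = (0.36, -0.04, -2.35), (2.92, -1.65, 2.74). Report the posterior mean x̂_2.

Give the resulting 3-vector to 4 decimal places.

result = (0.7310, -0.9387, 0.6773)

after S1 (compose_se3): R=[-0.0982 0.9949 0.0241; 0.9015 0.0992 -0.4212; -0.4214 -0.0196 -0.9066], t=(1.4021, 2.5714, 2.7542)
after S2 (triangulate): (-1.7077, -1.0217, 0.6598)
after S3 (kf_track): (0.7310, -0.9387, 0.6773)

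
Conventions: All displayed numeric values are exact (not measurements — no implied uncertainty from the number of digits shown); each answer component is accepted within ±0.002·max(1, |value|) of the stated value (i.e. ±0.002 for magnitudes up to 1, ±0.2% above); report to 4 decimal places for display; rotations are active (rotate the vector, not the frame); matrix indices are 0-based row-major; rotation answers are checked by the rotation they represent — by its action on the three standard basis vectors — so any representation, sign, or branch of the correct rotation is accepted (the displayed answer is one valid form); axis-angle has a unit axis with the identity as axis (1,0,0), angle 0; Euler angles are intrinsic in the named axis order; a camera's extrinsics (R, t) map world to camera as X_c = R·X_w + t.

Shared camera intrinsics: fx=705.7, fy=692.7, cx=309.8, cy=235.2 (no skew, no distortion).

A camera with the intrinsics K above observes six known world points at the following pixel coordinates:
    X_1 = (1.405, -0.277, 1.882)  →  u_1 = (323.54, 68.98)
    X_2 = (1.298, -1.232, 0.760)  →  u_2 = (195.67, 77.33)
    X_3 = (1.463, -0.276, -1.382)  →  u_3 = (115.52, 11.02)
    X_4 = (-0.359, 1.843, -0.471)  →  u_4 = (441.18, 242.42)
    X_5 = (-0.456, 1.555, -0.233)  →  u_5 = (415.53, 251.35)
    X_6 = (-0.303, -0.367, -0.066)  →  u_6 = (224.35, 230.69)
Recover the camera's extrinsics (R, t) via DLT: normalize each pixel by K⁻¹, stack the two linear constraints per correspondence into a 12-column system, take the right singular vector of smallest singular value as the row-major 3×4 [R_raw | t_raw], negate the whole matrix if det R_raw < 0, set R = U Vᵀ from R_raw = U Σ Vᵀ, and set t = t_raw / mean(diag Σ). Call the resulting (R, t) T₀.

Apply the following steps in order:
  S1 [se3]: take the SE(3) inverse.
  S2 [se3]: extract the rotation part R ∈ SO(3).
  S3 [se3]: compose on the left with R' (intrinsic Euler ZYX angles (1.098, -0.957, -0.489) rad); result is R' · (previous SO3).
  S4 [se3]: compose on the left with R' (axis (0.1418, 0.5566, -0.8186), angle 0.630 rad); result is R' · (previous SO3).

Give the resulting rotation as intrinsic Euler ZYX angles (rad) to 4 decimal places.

rotation (euler_zyx) = (2.1661, -0.2952, -0.8815)

source (pnp_recover): camera pose = R=[-0.0451 0.8737 0.4844; -0.9956 0.0007 -0.0939; -0.0824 -0.4865 0.8698], t=(-0.4500, -0.3500, 6.3697)
after S1 (invert_se3): R=[-0.0451 -0.9956 -0.0824; 0.8737 0.0007 -0.4865; 0.4844 -0.0939 0.8698], t=(0.1561, 3.4922, -5.3552)
after S2 (rot_of_se3): [-0.0451 -0.9956 -0.0824; 0.8737 0.0007 -0.4865; 0.4844 -0.0939 0.8698]
after S3 (compose_so3): [-0.9075 -0.1914 -0.3739; 0.4192 -0.4697 -0.7769; -0.0269 -0.8618 0.5065]
after S4 (compose_so3): [-0.5365 -0.6525 -0.5352; 0.7922 -0.1707 -0.5859; 0.2909 -0.7383 0.6084]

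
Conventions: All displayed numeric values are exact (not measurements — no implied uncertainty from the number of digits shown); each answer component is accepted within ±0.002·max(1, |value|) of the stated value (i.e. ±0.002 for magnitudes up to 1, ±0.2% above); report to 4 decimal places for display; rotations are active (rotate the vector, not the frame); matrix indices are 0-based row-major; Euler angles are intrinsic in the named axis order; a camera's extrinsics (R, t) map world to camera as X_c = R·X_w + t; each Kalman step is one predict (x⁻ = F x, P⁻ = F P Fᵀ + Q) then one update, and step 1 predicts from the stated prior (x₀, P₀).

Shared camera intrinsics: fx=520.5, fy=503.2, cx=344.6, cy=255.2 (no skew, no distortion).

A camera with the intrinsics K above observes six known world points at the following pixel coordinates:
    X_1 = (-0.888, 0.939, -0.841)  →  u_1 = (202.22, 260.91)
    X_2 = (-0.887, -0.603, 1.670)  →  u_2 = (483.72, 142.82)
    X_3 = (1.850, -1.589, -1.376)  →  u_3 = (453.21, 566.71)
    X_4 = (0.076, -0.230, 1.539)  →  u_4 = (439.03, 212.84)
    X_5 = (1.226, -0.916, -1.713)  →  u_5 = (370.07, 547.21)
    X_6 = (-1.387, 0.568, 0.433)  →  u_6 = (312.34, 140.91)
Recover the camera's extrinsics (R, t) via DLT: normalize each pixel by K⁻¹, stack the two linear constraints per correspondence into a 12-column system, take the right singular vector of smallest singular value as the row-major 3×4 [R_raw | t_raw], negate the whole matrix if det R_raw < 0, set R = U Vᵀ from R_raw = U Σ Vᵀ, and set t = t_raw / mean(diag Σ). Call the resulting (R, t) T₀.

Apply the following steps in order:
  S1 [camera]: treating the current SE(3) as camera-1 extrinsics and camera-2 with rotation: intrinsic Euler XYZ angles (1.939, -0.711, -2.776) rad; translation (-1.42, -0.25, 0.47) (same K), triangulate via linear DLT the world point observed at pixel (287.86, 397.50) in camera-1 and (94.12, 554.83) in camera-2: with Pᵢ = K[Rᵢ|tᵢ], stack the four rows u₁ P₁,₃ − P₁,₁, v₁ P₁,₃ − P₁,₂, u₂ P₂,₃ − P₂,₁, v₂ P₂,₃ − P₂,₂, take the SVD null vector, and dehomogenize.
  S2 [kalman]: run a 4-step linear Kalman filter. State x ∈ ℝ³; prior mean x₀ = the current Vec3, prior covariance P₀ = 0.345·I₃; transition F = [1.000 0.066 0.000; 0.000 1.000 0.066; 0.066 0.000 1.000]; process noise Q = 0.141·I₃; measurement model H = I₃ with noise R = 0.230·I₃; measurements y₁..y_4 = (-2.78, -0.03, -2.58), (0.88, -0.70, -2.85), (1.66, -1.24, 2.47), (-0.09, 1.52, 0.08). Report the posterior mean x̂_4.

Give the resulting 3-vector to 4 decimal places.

source (pnp_recover): camera pose = R=[0.0859 -0.8753 0.4759; 0.7005 -0.2866 -0.6536; 0.7084 0.3895 0.5885], t=(0.1300, 0.3901, 5.0307)
after S1 (triangulate): (-0.1793, -0.0822, -1.3288)
after S2 (kf_track): (0.2983, 0.3928, 0.1497)

result = (0.2983, 0.3928, 0.1497)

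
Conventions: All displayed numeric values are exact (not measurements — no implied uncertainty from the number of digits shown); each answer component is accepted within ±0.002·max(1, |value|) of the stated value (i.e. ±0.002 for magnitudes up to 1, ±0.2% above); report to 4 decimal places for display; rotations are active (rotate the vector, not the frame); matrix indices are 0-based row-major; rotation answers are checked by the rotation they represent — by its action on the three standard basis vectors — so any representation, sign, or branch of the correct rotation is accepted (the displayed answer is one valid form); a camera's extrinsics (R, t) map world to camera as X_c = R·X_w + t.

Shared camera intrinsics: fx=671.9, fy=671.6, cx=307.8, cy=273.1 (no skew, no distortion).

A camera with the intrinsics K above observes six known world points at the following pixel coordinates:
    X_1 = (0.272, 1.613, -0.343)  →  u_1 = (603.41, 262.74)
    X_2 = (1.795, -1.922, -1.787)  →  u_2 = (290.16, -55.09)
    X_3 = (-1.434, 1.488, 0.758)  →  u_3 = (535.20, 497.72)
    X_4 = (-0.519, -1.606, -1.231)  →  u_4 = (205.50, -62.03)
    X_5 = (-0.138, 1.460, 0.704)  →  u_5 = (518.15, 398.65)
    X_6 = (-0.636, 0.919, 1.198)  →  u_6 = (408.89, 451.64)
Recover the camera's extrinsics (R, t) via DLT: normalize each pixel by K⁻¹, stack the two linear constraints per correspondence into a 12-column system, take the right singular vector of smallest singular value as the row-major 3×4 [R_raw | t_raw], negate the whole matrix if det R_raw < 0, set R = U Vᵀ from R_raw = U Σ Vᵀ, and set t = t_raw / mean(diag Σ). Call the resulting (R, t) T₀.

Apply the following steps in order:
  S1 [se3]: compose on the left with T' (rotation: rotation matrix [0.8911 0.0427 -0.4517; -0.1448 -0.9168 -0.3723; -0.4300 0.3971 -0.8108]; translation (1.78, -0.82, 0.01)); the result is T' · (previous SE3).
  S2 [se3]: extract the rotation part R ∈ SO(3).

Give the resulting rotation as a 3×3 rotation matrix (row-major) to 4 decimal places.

rotation (matrix) = ((-0.2302, 0.8808, -0.4137), (-0.2452, -0.4639, -0.8513), (-0.9417, -0.0946, 0.3228))

source (pnp_recover): camera pose = R=[0.2353 0.8928 -0.3842; -0.1590 0.4253 0.8910; 0.9588 -0.1485 0.2420], t=(0.4400, -0.4100, 4.7800)
after S1 (compose_se3): R=[-0.2302 0.8808 -0.4137; -0.2452 -0.4639 -0.8513; -0.9417 -0.0946 0.3228], t=(-0.0046, -2.2873, -4.2176)
after S2 (rot_of_se3): [-0.2302 0.8808 -0.4137; -0.2452 -0.4639 -0.8513; -0.9417 -0.0946 0.3228]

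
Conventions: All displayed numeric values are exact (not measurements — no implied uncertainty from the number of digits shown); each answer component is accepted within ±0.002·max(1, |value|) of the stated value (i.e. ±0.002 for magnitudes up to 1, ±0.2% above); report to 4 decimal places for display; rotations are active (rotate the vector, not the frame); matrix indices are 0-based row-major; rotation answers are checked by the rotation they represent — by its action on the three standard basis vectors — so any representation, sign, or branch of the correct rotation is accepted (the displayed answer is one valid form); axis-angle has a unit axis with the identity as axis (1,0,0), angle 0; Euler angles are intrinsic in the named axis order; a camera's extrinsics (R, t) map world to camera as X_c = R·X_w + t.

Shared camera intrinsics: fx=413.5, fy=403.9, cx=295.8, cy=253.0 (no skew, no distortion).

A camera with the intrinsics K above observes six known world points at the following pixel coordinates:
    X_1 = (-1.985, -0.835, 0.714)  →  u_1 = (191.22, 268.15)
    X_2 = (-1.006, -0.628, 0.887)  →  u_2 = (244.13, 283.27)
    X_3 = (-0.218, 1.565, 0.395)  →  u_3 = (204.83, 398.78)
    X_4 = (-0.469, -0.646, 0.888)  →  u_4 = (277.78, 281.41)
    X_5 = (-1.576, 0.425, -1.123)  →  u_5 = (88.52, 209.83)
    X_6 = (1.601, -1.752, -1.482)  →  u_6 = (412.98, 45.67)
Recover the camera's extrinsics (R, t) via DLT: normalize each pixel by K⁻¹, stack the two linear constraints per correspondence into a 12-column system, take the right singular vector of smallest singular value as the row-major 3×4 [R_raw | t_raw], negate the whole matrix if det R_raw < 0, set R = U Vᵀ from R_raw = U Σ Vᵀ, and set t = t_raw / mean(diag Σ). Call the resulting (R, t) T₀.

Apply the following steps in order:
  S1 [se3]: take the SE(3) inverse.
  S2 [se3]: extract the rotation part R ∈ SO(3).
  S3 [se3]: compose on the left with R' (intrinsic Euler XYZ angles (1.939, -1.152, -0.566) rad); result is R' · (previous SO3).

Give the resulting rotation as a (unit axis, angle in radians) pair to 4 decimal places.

rotation (axis_angle) = ((-0.6947, 0.3535, 0.6264), 2.9469)

source (pnp_recover): camera pose = R=[0.9076 -0.2961 0.2976; -0.0592 0.6116 0.7890; -0.4156 -0.7337 0.5375], t=(-0.2801, 0.0701, 4.5906)
after S1 (invert_se3): R=[0.9076 -0.0592 -0.4156; -0.2961 0.6116 -0.7337; 0.2976 0.7890 0.5375], t=(2.1662, 3.2423, -2.4395)
after S2 (rot_of_se3): [0.9076 -0.0592 -0.4156; -0.2961 0.6116 -0.7337; 0.2976 0.7890 0.5375]
after S3 (compose_so3): [-0.0249 -0.6077 -0.7937; -0.3654 -0.7335 0.5731; -0.9305 0.3043 -0.2038]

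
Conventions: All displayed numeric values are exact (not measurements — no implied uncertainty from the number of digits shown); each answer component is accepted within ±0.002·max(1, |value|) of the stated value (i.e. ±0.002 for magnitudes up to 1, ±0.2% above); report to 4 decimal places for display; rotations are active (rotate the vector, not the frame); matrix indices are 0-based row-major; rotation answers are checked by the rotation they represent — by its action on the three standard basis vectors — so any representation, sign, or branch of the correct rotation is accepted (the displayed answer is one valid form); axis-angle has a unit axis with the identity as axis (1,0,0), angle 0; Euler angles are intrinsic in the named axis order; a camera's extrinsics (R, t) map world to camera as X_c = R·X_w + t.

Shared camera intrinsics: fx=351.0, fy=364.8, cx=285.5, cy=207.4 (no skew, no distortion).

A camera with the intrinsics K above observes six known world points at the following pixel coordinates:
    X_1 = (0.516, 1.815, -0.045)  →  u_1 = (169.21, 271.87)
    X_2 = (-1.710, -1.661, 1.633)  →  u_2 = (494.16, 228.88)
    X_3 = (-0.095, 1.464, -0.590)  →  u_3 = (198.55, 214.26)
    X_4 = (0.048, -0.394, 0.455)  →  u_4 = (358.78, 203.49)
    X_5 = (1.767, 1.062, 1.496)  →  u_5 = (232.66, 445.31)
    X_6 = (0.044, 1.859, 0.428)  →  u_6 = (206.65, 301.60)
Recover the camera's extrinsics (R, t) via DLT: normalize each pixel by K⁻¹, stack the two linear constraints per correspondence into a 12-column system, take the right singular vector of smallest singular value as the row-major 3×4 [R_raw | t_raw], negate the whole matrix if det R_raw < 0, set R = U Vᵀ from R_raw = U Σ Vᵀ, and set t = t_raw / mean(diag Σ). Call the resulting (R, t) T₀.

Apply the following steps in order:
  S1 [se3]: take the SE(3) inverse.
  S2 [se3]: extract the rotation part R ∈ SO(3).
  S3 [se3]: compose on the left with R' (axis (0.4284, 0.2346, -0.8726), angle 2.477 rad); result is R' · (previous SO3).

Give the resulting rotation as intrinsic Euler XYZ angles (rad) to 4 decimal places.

rotation (euler_xyz) = (-0.4143, 0.7986, 3.0799)

source (pnp_recover): camera pose = R=[-0.3155 -0.8010 0.5088; -0.0185 0.5413 0.8407; -0.9487 0.2559 -0.1856], t=(0.2800, -0.2100, 4.1200)
after S1 (invert_se3): R=[-0.3155 -0.0185 -0.9487; -0.8010 0.5413 0.2559; 0.5088 0.8407 -0.1856], t=(3.9933, -0.7161, 0.7987)
after S2 (rot_of_se3): [-0.3155 -0.0185 -0.9487; -0.8010 0.5413 0.2559; 0.5088 0.8407 -0.1856]
after S3 (compose_so3): [-0.6964 -0.0430 0.7164; 0.3443 -0.8959 0.2809; 0.6297 0.4422 0.6386]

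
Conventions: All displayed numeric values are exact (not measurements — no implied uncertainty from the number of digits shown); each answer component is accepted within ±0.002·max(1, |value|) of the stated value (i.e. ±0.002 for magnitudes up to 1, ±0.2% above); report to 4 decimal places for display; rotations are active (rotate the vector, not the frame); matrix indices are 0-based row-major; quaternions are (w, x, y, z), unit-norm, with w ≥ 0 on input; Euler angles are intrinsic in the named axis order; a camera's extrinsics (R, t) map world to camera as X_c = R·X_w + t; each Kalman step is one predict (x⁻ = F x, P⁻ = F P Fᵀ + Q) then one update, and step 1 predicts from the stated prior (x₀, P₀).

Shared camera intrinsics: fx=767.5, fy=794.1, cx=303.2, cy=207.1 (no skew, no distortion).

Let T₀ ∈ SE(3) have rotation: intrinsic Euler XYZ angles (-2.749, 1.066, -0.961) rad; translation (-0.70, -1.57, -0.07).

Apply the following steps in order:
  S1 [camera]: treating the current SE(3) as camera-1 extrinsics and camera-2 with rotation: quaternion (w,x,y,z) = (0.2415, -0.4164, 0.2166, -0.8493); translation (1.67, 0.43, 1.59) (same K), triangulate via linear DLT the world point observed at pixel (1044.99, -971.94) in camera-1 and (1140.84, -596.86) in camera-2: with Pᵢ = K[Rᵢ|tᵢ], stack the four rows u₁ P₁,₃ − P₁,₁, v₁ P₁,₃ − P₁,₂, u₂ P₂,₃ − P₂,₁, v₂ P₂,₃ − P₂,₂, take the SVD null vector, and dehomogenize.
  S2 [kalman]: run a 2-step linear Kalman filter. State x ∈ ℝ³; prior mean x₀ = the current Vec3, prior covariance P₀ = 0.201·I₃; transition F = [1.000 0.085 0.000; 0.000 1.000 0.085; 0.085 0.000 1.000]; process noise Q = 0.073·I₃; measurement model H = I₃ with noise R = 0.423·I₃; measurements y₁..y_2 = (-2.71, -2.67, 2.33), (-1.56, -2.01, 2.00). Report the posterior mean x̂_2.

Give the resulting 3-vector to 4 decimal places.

result = (-0.6988, -0.6262, 1.5989)

after S1 (triangulate): (1.4171, 1.8189, 1.0426)
after S2 (kf_track): (-0.6988, -0.6262, 1.5989)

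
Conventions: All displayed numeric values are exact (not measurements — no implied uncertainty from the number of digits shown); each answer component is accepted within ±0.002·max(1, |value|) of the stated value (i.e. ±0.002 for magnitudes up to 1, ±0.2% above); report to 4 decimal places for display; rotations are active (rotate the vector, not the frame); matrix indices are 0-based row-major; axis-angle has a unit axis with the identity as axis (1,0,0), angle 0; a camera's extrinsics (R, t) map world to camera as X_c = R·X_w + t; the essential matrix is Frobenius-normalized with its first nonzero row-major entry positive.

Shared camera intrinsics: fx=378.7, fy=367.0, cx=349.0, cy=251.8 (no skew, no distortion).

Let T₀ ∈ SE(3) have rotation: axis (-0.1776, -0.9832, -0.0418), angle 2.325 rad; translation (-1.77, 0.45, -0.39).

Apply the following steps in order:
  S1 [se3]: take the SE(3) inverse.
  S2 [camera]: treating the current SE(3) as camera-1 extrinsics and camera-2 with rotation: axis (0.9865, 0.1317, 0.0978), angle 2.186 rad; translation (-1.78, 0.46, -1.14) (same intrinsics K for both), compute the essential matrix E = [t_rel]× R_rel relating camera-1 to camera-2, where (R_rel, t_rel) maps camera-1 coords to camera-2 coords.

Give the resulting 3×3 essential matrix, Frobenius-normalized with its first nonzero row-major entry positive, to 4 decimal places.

matrix = [0.1121 0.0447 -0.0295; 0.1058 -0.5249 -0.4618; -0.6258 -0.2628 0.1546]

after S1 (invert_se3): R=[-0.6315 0.2637 0.7291; 0.3246 0.9439 -0.0602; -0.7041 0.1987 -0.6817], t=(-0.9522, 0.1264, -1.6015)
after S2 (essential): [0.1121 0.0447 -0.0295; 0.1058 -0.5249 -0.4618; -0.6258 -0.2628 0.1546]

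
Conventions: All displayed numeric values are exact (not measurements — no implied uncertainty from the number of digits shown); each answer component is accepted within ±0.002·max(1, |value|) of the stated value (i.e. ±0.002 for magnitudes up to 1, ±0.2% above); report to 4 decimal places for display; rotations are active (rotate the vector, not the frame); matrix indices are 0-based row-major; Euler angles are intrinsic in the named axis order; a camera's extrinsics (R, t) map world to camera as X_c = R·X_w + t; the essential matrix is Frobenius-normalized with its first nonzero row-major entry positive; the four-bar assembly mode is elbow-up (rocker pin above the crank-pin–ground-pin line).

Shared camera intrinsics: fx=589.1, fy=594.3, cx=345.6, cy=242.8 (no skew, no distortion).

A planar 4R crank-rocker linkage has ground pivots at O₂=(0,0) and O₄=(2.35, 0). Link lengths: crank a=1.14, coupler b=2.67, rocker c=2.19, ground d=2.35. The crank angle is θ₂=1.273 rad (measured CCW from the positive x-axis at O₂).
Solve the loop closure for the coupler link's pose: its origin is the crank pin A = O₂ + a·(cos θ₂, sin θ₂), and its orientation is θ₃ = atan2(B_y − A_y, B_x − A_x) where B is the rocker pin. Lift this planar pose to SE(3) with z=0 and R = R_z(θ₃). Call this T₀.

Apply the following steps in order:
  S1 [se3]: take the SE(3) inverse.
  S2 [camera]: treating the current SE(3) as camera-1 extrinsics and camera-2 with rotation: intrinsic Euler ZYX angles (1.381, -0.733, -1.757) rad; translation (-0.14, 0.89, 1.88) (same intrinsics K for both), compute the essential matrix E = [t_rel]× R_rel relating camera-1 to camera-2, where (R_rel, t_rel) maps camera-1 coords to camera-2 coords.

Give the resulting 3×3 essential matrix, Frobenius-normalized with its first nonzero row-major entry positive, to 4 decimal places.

matrix = [0.1917 0.6445 0.2051; -0.0785 -0.1642 0.3787; 0.0728 0.1075 -0.5589]

source (fourbar_fk): coupler pose = R=[0.9184 -0.3956 0.0000; 0.3956 0.9184 0.0000; 0.0000 0.0000 1.0000], t=(0.3345, 1.0898, 0.0000)
after S1 (invert_se3): R=[0.9184 0.3956 0.0000; -0.3956 0.9184 0.0000; 0.0000 0.0000 1.0000], t=(-0.7383, -0.8686, 0.0000)
after S2 (essential): [0.1917 0.6445 0.2051; -0.0785 -0.1642 0.3787; 0.0728 0.1075 -0.5589]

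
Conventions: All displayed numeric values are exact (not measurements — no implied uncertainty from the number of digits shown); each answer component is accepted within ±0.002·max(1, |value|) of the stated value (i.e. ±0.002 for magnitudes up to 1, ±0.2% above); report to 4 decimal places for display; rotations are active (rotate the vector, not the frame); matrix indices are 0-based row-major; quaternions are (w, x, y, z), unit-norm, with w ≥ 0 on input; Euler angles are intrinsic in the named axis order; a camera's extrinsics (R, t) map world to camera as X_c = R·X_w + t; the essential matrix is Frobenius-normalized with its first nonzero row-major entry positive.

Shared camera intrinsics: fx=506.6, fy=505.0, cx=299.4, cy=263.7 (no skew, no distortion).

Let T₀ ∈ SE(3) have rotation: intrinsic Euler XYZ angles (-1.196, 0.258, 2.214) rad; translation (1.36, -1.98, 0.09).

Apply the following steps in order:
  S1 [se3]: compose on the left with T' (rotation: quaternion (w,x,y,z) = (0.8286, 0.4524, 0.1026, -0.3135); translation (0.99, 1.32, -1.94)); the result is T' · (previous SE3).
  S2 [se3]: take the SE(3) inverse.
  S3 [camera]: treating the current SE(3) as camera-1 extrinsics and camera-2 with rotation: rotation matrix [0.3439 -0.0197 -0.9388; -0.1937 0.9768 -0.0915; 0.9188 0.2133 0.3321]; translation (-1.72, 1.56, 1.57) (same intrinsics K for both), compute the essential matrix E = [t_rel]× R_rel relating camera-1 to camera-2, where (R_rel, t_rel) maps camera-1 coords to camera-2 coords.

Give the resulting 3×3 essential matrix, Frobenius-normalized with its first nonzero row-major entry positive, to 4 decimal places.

matrix = [0.1733 0.1490 -0.4081; 0.1410 -0.0199 0.5679; -0.5958 -0.2866 -0.0353]

after S1 (compose_se3): R=[-0.1089 -0.6953 0.7104; 0.9795 -0.1967 -0.0424; 0.1692 0.6912 0.7025], t=(0.8314, -0.1139, -3.8627)
after S2 (invert_se3): R=[-0.1089 0.9795 0.1692; -0.6953 -0.1967 0.6912; 0.7104 -0.0424 0.7025], t=(0.8556, 3.2257, 2.1183)
after S3 (essential): [0.1733 0.1490 -0.4081; 0.1410 -0.0199 0.5679; -0.5958 -0.2866 -0.0353]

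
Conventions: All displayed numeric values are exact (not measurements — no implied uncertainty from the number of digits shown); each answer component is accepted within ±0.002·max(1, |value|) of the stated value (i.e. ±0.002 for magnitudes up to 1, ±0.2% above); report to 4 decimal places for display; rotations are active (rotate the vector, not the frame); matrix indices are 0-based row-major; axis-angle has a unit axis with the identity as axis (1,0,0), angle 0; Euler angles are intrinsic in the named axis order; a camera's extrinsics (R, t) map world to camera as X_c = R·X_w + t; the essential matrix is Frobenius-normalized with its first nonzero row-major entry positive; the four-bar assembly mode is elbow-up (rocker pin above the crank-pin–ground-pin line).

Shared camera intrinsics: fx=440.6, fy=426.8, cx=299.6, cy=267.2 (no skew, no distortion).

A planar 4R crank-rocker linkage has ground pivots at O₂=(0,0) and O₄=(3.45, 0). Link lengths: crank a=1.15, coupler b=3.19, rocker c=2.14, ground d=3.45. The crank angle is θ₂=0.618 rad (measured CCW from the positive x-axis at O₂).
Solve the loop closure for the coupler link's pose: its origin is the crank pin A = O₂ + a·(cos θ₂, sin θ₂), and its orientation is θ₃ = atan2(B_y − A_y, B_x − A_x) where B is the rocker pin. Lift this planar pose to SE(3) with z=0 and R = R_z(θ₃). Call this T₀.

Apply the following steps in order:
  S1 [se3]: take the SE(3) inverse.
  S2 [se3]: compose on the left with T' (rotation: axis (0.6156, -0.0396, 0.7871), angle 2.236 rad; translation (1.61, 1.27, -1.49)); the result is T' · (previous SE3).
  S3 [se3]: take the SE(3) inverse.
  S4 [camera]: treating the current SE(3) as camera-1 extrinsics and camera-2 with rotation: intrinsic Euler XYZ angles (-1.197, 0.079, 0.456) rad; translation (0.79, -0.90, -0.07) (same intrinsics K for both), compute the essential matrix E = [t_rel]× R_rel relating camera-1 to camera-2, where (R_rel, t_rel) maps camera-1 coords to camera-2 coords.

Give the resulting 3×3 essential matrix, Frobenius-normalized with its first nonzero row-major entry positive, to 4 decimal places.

source (fourbar_fk): coupler pose = R=[0.8910 -0.4540 0.0000; 0.4540 0.8910 0.0000; 0.0000 0.0000 1.0000], t=(0.9373, 0.6663, 0.0000)
after S1 (invert_se3): R=[0.8910 0.4540 0.0000; -0.4540 0.8910 0.0000; 0.0000 0.0000 1.0000], t=(-1.1376, -0.1682, 0.0000)
after S2 (compose_se3): R=[0.2951 -0.5889 0.7524; 0.7957 -0.2845 -0.5347; 0.5290 0.7565 0.3846], t=(1.7258, 0.7138, -2.4899)
after S3 (invert_se3): R=[0.2951 0.7957 0.5290; -0.5889 -0.2845 0.7565; 0.7524 -0.5347 0.3846], t=(0.2399, 3.1029, 0.0408)
after S4 (essential): [0.6122 -0.1530 -0.0275; 0.2054 -0.1054 -0.4588; 0.2349 0.0064 0.5310]

matrix = [0.6122 -0.1530 -0.0275; 0.2054 -0.1054 -0.4588; 0.2349 0.0064 0.5310]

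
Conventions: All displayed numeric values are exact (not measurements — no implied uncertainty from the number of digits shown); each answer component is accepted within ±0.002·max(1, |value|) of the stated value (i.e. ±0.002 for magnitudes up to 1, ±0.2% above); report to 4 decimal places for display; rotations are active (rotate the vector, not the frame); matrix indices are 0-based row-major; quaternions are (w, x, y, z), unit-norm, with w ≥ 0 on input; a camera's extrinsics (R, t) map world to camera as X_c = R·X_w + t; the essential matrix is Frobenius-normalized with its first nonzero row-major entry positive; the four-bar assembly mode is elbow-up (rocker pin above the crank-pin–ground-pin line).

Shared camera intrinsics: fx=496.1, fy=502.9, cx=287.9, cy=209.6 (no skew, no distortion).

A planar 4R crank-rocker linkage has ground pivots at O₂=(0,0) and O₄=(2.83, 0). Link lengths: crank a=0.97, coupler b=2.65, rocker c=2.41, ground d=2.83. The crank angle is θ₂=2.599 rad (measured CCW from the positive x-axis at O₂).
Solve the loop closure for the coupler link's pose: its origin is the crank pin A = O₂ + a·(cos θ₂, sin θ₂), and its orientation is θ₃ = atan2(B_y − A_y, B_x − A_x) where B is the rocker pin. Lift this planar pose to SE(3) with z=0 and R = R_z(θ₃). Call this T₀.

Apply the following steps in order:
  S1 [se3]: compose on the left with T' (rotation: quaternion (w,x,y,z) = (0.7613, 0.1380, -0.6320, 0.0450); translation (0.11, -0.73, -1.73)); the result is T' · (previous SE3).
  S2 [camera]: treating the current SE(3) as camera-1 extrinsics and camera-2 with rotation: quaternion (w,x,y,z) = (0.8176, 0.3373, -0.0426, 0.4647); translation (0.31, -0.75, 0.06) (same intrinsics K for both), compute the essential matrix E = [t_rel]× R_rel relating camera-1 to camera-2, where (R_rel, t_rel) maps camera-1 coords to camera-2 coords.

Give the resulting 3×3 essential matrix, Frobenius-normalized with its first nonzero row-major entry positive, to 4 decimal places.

source (fourbar_fk): coupler pose = R=[0.8404 -0.5420 0.0000; 0.5420 0.8404 0.0000; 0.0000 0.0000 1.0000], t=(-0.8307, 0.5009, 0.0000)
after S1 (compose_se3): R=[0.0340 -0.3110 -0.9498; 0.4302 0.8624 -0.2670; 0.9021 -0.3995 0.1631], t=(-0.1755, -0.1623, -2.4629)
after S2 (essential): [0.2121 0.0782 0.0374; -0.5921 0.3576 0.0247; -0.3166 -0.5851 -0.1608]

matrix = [0.2121 0.0782 0.0374; -0.5921 0.3576 0.0247; -0.3166 -0.5851 -0.1608]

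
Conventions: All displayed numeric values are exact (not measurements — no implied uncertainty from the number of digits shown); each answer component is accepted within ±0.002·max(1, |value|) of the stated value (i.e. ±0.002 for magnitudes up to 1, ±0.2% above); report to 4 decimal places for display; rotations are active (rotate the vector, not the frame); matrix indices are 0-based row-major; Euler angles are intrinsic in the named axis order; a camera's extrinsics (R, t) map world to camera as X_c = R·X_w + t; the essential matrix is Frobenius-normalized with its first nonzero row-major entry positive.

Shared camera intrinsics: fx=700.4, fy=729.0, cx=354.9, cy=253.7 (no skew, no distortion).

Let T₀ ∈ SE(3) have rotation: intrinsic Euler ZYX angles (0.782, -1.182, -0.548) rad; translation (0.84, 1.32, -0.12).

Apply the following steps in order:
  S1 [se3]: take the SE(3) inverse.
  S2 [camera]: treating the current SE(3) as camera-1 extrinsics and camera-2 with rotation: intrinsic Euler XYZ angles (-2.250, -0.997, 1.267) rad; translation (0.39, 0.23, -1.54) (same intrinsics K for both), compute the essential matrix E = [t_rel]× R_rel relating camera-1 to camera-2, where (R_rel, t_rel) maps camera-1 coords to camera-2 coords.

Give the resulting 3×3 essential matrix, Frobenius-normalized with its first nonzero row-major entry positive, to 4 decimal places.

after S1 (invert_se3): R=[0.2690 0.2671 0.9254; -0.2595 0.9453 -0.1975; -0.9275 -0.1870 0.3236], t=(-0.4675, -1.0536, 1.0648)
after S2 (essential): [0.2255 -0.6564 0.1339; 0.5085 0.2269 0.2050; -0.3365 -0.1276 -0.1369]

matrix = [0.2255 -0.6564 0.1339; 0.5085 0.2269 0.2050; -0.3365 -0.1276 -0.1369]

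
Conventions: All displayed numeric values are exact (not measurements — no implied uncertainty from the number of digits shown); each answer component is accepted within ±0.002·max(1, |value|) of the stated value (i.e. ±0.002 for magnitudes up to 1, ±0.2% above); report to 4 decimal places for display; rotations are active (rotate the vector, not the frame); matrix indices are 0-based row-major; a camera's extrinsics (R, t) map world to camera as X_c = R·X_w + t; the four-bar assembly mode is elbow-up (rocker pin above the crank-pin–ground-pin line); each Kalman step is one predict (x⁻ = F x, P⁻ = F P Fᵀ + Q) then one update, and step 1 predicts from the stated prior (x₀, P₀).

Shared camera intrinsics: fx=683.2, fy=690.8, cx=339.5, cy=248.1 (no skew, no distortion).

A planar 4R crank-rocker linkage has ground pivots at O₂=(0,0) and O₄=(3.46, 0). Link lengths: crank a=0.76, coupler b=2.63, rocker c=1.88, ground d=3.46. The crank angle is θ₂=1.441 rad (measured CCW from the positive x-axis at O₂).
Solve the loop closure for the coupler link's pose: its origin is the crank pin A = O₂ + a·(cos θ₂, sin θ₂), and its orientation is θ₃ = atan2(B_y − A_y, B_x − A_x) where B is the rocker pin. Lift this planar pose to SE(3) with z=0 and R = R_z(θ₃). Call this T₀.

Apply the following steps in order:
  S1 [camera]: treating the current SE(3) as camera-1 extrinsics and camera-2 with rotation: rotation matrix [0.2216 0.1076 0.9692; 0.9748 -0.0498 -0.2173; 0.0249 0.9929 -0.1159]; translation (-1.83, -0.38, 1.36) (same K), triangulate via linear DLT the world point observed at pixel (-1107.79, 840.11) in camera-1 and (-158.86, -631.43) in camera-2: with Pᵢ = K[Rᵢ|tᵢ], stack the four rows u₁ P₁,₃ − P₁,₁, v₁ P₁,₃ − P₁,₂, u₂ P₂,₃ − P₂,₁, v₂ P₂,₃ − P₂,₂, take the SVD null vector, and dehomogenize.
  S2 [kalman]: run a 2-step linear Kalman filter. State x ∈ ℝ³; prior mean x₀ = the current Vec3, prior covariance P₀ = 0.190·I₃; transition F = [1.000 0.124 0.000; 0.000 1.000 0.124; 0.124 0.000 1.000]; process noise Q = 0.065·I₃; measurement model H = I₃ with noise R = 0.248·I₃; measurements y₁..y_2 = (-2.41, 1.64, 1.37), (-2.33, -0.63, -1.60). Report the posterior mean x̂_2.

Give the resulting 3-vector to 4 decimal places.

source (fourbar_fk): coupler pose = R=[0.9394 -0.3429 0.0000; 0.3429 0.9394 0.0000; 0.0000 0.0000 1.0000], t=(0.0984, 0.7536, 0.0000)
after S1 (triangulate): (-1.7864, 0.6220, 0.8464)
after S2 (kf_track): (-2.1909, 0.3925, -0.3358)

result = (-2.1909, 0.3925, -0.3358)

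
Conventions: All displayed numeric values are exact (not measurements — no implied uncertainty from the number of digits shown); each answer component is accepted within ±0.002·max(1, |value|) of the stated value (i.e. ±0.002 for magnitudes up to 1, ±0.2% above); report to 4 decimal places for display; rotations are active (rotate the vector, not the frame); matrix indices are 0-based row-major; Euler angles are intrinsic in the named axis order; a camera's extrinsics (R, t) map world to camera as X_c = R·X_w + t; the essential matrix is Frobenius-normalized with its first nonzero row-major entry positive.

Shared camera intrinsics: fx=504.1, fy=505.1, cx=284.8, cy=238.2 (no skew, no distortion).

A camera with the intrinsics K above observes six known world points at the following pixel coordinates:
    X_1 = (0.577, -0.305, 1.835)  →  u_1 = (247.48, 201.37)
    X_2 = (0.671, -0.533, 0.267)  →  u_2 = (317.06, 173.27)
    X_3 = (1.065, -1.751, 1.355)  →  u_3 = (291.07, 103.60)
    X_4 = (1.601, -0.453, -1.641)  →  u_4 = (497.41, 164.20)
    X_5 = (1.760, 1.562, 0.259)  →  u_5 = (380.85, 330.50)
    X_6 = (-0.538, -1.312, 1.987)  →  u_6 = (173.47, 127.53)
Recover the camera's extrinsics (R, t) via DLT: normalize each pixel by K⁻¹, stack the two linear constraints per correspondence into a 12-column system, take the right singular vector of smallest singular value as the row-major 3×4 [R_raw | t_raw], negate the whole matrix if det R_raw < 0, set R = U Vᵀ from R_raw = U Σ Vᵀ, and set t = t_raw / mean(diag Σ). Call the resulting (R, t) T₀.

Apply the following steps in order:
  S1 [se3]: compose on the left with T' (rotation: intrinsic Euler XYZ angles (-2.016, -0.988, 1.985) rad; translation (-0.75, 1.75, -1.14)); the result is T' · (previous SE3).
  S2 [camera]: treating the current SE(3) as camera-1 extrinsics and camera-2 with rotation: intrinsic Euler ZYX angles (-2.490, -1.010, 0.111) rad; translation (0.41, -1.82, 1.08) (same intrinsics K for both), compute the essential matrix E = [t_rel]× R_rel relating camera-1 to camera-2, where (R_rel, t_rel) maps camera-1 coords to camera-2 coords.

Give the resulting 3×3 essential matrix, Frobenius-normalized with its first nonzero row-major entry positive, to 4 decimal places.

matrix = [0.5580 0.4106 0.1366; 0.1633 -0.1136 -0.4625; -0.2033 0.0816 0.4471]

source (pnp_recover): camera pose = R=[0.8186 0.0112 -0.5742; 0.0039 0.9997 0.0251; 0.5743 -0.0227 0.8183], t=(0.0201, -0.3002, 5.7909)
after S1 (compose_se3): R=[-0.6628 -0.4871 -0.5687; -0.2877 -0.5354 0.7940; -0.6913 0.6899 0.2147], t=(-5.4382, 4.7674, -2.7340)
after S2 (essential): [0.5580 0.4106 0.1366; 0.1633 -0.1136 -0.4625; -0.2033 0.0816 0.4471]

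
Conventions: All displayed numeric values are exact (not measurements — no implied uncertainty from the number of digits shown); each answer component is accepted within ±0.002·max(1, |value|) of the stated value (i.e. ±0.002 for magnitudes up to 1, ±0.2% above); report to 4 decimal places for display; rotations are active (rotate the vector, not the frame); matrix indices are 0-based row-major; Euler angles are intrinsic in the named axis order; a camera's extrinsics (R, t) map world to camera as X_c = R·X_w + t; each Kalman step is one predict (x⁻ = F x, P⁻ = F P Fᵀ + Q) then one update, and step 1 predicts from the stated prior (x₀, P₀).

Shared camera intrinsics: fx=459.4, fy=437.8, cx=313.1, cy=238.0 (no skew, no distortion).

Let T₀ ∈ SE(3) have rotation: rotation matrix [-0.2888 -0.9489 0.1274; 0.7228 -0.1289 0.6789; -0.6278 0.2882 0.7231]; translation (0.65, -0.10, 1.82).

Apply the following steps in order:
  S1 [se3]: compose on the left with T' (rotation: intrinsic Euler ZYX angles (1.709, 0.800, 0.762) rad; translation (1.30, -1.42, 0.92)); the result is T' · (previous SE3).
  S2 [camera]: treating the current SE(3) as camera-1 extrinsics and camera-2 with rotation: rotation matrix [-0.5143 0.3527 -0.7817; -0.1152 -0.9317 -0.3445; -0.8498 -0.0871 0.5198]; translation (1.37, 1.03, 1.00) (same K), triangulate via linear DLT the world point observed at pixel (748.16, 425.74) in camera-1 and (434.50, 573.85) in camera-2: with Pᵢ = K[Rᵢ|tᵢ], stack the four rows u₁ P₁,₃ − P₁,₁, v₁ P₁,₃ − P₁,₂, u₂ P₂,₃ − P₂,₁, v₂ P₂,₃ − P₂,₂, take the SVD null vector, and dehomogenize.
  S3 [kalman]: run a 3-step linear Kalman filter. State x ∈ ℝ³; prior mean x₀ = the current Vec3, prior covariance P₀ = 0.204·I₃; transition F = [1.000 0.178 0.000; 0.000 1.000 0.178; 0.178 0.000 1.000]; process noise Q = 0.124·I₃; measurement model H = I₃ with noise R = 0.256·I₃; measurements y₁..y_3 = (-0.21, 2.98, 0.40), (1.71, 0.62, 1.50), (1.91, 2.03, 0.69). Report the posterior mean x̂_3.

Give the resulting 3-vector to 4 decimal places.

after S1 (compose_se3): R=[-0.9239 0.3687 -0.1023; -0.2992 -0.5296 0.7937; 0.2384 0.7639 0.5996], t=(2.4305, 0.0981, 1.3230)
after S2 (triangulate): (0.5254, -0.1936, 0.9583)
after S3 (kf_track): (1.6068, 1.7346, 1.0494)

result = (1.6068, 1.7346, 1.0494)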